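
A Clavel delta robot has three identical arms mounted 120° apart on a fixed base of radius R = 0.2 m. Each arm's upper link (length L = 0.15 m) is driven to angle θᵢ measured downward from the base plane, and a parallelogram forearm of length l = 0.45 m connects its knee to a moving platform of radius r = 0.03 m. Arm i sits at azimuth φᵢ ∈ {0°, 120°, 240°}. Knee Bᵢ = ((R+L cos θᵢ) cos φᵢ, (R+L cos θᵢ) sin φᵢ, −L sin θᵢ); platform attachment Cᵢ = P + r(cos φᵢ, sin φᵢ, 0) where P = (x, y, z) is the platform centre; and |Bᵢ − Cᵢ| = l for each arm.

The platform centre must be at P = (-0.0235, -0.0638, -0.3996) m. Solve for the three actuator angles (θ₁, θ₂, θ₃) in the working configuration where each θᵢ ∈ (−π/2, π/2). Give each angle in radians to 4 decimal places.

θ₁ = 0.6107, θ₂ = 0.6981, θ₃ = 0.1748

arm 1 (φ=0.0°): x'=-0.0235, y'=-0.0638
  e−x'=0.1935;  (l²−L²−(e−x')²−y'²−z²)/2L = -0.0706
  γ=atan2(-0.3996,0.1935)=-1.1198;  ψ=arccos(-0.1591)=1.7306;  θ1=γ+ψ≈0.6107
arm 2 (φ=120.0°): x'=-0.0435, y'=0.0523
  A cos θ + B sin θ = C:  0.2135·cos θ + -0.3996·sin θ = -0.0933
  γ=atan2(-0.3996,0.2135)=-1.0801;  ψ=arccos(-0.2060)=1.7782;  θ2=γ+ψ≈0.6981
φ3=240.0° → target in arm frame (0.0670, 0.0115)
  A=0.1030, B=-0.3996, C=(l²−L²−A²−y'²−z²)/(2L)=0.0319
  γ=atan2(-0.3996,0.1030)=-1.3185;  ψ=arccos(0.0774)=1.4934;  θ3=γ+ψ≈0.1748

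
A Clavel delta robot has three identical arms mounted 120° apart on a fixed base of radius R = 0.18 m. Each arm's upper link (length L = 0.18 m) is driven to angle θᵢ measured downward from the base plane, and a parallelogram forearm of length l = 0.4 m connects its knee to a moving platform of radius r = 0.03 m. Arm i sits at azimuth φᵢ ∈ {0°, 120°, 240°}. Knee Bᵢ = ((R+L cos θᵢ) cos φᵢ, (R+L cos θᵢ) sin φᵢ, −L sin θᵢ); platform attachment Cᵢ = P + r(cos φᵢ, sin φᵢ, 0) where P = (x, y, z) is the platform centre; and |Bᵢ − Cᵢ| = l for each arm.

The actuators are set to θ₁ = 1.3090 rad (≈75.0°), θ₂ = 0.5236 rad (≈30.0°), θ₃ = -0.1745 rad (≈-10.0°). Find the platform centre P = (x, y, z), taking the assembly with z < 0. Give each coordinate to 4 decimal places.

arm 1 at φ=0.0°: e+L cos θ1 = 0.1966;  S1 = (0.1966, 0.0000, -0.1739)
φ2=120.0°: virtual centre (-0.1529, 0.2649, -0.0900), radius l
arm 3 at φ=240.0°: e+L cos θ3 = 0.3273;  S3 = (-0.1636, -0.2834, 0.0313)
eliminate P² terms by subtracting sphere 1 from 2 and 3
[-0.6991 0.5298 0.1677]·P = 0.0328;  [-0.7204 -0.5668 0.4102]·P = 0.0392
det = 0.7780;  x = -0.0506+0.4016z,  y = -0.0049+0.2133z
sphere 1 gives Az²+Bz+C=0 with A=1.2068, B=0.1471, C=-0.0687;  B²−4AC=0.3530;  roots -0.3071, 0.1852;  negative root z = -0.3071
x = -0.1739, y = -0.0704

(-0.1739, -0.0704, -0.3071)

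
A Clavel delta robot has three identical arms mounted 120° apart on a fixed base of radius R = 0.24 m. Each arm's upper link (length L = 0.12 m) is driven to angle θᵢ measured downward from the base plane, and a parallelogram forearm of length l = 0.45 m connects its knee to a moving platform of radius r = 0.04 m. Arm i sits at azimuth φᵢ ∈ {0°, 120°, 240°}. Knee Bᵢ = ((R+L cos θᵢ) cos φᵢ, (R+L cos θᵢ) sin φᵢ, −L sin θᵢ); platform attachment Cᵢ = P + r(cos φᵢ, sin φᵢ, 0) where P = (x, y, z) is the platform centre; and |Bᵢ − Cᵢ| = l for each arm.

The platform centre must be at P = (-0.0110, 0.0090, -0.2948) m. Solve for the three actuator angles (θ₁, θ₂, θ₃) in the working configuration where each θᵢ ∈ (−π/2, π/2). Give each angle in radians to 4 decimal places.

θ₁ = -0.0869, θ₂ = -0.3491, θ₃ = -0.1741

arm 1 (φ=0.0°): x'=-0.0110, y'=0.0090
  A cos θ + B sin θ = C:  0.2110·cos θ + -0.2948·sin θ = 0.2358
  γ=atan2(-0.2948,0.2110)=-0.9496;  ψ=arccos(0.6504)=0.8627;  θ1=γ+ψ≈-0.0869
rotate P by −φ2: (0.0133, 0.0050, -0.2948)
  e−x'=0.1867;  (l²−L²−(e−x')²−y'²−z²)/2L = 0.2763
  θ2 = atan2(B,A) + arccos(C/0.3489) = -0.3491
φ3=240.0° → target in arm frame (-0.0023, -0.0140)
  A=0.2023, B=-0.2948, C=(l²−L²−A²−y'²−z²)/(2L)=0.2503
  θ3 = atan2(B,A) + arccos(C/0.3575) = -0.1741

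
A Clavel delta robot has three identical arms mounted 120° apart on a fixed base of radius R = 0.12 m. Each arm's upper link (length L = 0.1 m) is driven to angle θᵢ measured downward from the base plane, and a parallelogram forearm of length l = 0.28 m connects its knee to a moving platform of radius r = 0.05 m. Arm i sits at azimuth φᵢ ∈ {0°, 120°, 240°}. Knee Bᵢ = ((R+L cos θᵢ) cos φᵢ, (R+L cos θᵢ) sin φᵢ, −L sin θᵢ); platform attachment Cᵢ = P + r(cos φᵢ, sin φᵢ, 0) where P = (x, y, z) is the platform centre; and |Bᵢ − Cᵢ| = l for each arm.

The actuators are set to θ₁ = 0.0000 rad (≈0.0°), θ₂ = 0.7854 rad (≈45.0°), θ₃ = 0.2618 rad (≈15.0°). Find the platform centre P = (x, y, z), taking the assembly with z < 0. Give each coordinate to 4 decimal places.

(0.0560, -0.0517, -0.2505)

arm 1 at φ=0.0°: ρ1 = 0.1700;  O1 = (0.1700, 0.0000, 0.0000)
φ2=120.0°: virtual centre (-0.0704, 0.1219, -0.0707), radius l
φ3=240.0°: virtual centre (-0.0833, -0.1443, -0.0259), radius l
subtract pairs → two planes through P
plane₁₂: -0.4807x+0.2437y+-0.1414z = -0.0041
Cramer: x(z) = 0.0050-0.2038z;  y(z) = -0.0070+0.1784z
quadratic in z: (1.0733)z²+(0.0647)z+(-0.0511)=0, √Δ=0.4729 → z ∈ {-0.2505, 0.1901}; z = -0.2505 (taking z<0)
x = 0.0560, y = -0.0517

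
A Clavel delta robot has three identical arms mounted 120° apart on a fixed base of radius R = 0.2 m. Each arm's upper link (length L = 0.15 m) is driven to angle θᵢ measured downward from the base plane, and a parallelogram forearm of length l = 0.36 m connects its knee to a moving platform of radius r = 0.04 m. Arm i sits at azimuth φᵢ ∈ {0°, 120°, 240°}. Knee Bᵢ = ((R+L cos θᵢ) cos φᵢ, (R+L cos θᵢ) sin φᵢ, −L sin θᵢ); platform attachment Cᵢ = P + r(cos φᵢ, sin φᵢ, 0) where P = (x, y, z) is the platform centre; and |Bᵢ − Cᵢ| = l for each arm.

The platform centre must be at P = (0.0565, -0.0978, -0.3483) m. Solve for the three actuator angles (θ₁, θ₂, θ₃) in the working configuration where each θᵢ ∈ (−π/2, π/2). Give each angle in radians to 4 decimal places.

rotate P by −φ1: (0.0565, -0.0978, -0.3483)
  A=0.1035, B=-0.3483, C=(l²−L²−A²−y'²−z²)/(2L)=-0.1150
  √(A²+B²)=0.3634;  θ1 = -1.2819+1.8927 ≈ 0.6108
φ2=120.0° → target in arm frame (-0.1129, 0.0000)
  A cos θ + B sin θ = C:  0.2729·cos θ + -0.3483·sin θ = -0.2957
  θ2 = atan2(B,A) + arccos(C/0.4425) = 1.3966
φ3=240.0° → target in arm frame (0.0564, 0.0978)
  A=0.1036, B=-0.3483, C=(l²−L²−A²−y'²−z²)/(2L)=-0.1150
  θ3 = atan2(B,A) + arccos(C/0.3634) = 0.6111

θ₁ = 0.6108, θ₂ = 1.3966, θ₃ = 0.6111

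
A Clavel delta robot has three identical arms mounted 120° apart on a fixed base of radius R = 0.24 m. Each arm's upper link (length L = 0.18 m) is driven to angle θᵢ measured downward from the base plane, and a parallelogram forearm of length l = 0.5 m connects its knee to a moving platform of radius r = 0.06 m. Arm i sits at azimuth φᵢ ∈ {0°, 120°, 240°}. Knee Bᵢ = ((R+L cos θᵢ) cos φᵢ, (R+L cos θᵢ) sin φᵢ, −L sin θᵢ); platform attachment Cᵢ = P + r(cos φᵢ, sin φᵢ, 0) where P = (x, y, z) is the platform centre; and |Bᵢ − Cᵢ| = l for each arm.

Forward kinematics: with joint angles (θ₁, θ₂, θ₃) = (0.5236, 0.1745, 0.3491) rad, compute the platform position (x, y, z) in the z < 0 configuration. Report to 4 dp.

arm 1 at φ=0.0°: e+L cos θ1 = 0.3359;  centre 1 = (0.3359, 0.0000, -0.0900)
arm 2 at φ=120.0°: e+L cos θ2 = 0.3573;  centre 2 = (-0.1786, 0.3094, -0.0313)
arm 3 at φ=240.0°: e+L cos θ3 = 0.3491;  centre 3 = (-0.1746, -0.3024, -0.0616)
subtract pairs → two planes through P
plane₁₂: -1.0290x+0.6188y+0.1175z = 0.0077
Cramer: x(z) = -0.0061+0.0847z;  y(z) = 0.0023-0.0490z
sphere 1 gives Az²+Bz+C=0 with A=1.0096, B=0.1218, C=-0.1250;  B²−4AC=0.5195;  roots -0.4173, 0.2966;  negative root z = -0.4173
x = -0.0414, y = 0.0228

(-0.0414, 0.0228, -0.4173)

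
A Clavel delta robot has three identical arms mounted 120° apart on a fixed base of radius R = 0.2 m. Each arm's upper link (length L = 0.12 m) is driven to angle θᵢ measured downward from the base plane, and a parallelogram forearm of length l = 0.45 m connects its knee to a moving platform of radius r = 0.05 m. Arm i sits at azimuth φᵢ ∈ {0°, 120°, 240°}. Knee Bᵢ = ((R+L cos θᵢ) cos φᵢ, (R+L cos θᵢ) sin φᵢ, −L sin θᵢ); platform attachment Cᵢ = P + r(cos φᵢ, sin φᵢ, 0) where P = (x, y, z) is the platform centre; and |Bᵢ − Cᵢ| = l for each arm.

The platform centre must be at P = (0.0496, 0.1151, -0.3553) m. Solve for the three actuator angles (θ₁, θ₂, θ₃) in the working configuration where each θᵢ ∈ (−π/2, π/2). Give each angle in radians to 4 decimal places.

arm 1 (φ=0.0°): x'=0.0496, y'=0.1151
  e−x'=0.1004;  (l²−L²−(e−x')²−y'²−z²)/2L = 0.1606
  θ1 = atan2(B,A) + arccos(C/0.3692) = -0.1745
rotate P by −φ2: (0.0749, -0.1005, -0.3553)
  A cos θ + B sin θ = C:  0.0751·cos θ + -0.3553·sin θ = 0.1922
  √(A²+B²)=0.3632;  θ2 = -1.3624+1.0132 ≈ -0.3492
rotate P by −φ3: (-0.1245, -0.0146, -0.3553)
  A cos θ + B sin θ = C:  0.2745·cos θ + -0.3553·sin θ = -0.0570
  √(A²+B²)=0.4490;  θ3 = -0.9130+1.6982 ≈ 0.7852

θ₁ = -0.1745, θ₂ = -0.3492, θ₃ = 0.7852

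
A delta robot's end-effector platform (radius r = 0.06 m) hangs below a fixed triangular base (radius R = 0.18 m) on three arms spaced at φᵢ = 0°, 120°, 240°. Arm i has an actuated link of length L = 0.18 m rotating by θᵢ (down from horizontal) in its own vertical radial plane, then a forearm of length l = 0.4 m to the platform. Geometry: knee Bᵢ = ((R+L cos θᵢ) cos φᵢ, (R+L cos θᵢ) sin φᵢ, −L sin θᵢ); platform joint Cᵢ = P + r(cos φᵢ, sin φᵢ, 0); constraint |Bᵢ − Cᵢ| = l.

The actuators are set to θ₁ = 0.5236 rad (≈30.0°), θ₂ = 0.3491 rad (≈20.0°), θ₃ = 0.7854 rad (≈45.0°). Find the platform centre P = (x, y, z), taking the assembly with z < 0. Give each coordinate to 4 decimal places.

(0.0092, 0.0651, -0.3810)

arm 1 at φ=0.0°: ρ1 = 0.2759;  centre 1 = (0.2759, 0.0000, -0.0900)
arm 2 at φ=120.0°: ρ2 = 0.2891;  centre 2 = (-0.1446, 0.2504, -0.0616)
φ3=240.0°: virtual centre (-0.1236, -0.2141, -0.1273), radius l
|centre ₂|²−|centre ₁|² = 0.0032;  |centre ₃|²−|centre ₁|² = -0.0069
[-0.8409 0.5008 0.0569]·P = 0.0032;  [-0.7990 -0.4283 -0.0746]·P = -0.0069
det = 0.7603;  x = 0.0027+-0.0171z,  y = 0.0109+-0.1422z
sphere 1 gives Az²+Bz+C=0 with A=1.0205, B=0.1862, C=-0.0772;  B²−4AC=0.3497;  roots -0.3810, 0.1985;  negative root z = -0.3810
x = 0.0092, y = 0.0651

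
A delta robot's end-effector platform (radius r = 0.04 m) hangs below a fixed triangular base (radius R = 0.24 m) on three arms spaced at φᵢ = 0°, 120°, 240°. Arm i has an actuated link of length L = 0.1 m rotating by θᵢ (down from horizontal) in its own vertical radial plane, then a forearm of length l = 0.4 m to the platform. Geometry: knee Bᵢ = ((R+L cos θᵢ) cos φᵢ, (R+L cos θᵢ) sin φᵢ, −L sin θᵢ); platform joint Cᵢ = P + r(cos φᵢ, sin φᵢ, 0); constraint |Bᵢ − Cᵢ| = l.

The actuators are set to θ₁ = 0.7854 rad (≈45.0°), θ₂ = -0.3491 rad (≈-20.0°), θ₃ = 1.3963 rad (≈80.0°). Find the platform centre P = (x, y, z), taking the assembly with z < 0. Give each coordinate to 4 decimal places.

(-0.0127, 0.1298, -0.3213)

O1 = (0.2707·cos0.0°, 0.2707·sin0.0°, -0.0707) = (0.2707, 0.0000, -0.0707)
arm 2 at φ=120.0°: e+L cos θ2 = 0.2940;  O2 = (-0.1470, 0.2546, 0.0342)
arm 3 at φ=240.0°: e+L cos θ3 = 0.2174;  O3 = (-0.1087, -0.1882, -0.0985)
|O₂|²−|O₁|² = 0.0093;  |O₃|²−|O₁|² = -0.0213
linear system: -0.8354x+0.5092y = 0.0093−0.2098z; -0.7588x+-0.3765y = -0.0213−-0.0555z
Cramer: x(z) = 0.0105+0.0724z;  y(z) = 0.0355-0.2934z
quadratic in z: (1.0913)z²+(0.0829)z+(-0.0860)=0, √Δ=0.6184 → z ∈ {-0.3213, 0.2453}; z = -0.3213 (taking z<0)
x = -0.0127, y = 0.1298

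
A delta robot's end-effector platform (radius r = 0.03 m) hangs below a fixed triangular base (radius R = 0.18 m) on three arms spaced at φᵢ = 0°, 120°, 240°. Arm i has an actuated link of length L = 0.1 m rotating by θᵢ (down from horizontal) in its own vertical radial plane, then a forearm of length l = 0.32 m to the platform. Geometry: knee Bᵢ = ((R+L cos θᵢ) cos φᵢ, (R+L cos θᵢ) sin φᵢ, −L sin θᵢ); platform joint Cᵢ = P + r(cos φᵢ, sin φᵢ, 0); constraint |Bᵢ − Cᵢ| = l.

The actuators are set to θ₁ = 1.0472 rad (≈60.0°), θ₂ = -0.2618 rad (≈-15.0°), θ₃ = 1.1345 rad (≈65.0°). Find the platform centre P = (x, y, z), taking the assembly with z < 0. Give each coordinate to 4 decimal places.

(-0.0480, 0.0987, -0.2631)

φ1=0.0°: virtual centre (0.2000, 0.0000, -0.0866), radius l
S2 = (0.2466·cos120.0°, 0.2466·sin120.0°, 0.0259) = (-0.1233, 0.2136, 0.0259)
arm 3 at φ=240.0°: e+L cos θ3 = 0.1923;  S3 = (-0.0961, -0.1665, -0.0906)
|S₂|²−|S₁|² = 0.0140;  |S₃|²−|S₁|² = -0.0023
linear system: -0.6466x+0.4271y = 0.0140−0.2250z; -0.5923x+-0.3330y = -0.0023−-0.0081z
Cramer: x(z) = -0.0078+0.1526z;  y(z) = 0.0209-0.2957z
quadratic in z: (1.1107)z²+(0.0974)z+(-0.0513)=0, √Δ=0.4871 → z ∈ {-0.2631, 0.1754}; z = -0.2631 (taking z<0)
x = -0.0480, y = 0.0987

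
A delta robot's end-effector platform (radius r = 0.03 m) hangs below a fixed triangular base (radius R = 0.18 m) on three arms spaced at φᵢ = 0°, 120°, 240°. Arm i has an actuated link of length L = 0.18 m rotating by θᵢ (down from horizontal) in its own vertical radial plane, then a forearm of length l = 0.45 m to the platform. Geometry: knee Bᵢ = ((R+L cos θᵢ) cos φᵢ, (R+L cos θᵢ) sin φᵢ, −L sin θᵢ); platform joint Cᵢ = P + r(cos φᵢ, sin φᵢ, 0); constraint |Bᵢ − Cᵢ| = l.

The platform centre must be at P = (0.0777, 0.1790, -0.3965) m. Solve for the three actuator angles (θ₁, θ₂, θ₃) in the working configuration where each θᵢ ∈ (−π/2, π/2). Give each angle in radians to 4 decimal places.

arm 1 (φ=0.0°): x'=0.0777, y'=0.1790
  A cos θ + B sin θ = C:  0.0723·cos θ + -0.3965·sin θ = -0.0677
  γ=atan2(-0.3965,0.0723)=-1.3904;  ψ=arccos(-0.1680)=1.7396;  θ1=γ+ψ≈0.3492
φ2=120.0° → target in arm frame (0.1162, -0.1568)
  e−x'=0.0338;  (l²−L²−(e−x')²−y'²−z²)/2L = -0.0357
  θ2 = atan2(B,A) + arccos(C/0.3979) = 0.1749
rotate P by −φ3: (-0.1939, -0.0222, -0.3965)
  A cos θ + B sin θ = C:  0.3439·cos θ + -0.3965·sin θ = -0.2940
  γ=atan2(-0.3965,0.3439)=-0.8564;  ψ=arccos(-0.5602)=2.1655;  θ3=γ+ψ≈1.3091

θ₁ = 0.3492, θ₂ = 0.1749, θ₃ = 1.3091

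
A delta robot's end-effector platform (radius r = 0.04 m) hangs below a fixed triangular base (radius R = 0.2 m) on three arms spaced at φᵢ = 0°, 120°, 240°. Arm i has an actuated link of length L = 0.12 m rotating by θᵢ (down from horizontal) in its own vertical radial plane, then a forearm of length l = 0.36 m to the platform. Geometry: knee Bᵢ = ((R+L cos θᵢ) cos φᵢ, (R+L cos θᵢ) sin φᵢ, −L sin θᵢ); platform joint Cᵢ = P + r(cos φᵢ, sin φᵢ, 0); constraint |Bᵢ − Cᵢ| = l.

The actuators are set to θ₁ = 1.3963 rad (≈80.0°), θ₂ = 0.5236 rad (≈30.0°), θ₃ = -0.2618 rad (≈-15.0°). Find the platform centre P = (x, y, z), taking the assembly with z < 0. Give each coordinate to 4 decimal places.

(-0.1360, -0.0568, -0.2794)

O1 = (0.1808·cos0.0°, 0.1808·sin0.0°, -0.1182) = (0.1808, 0.0000, -0.1182)
φ2=120.0°: virtual centre (-0.1320, 0.2286, -0.0600), radius l
arm 3 at φ=240.0°: e+L cos θ3 = 0.2759;  O3 = (-0.1380, -0.2389, 0.0311)
|O₂|²−|O₁|² = 0.0266;  |O₃|²−|O₁|² = 0.0304
[-0.6256 0.4571 0.1164]·P = 0.0266;  [-0.6376 -0.4779 0.2985]·P = 0.0304
det = 0.5904;  x = -0.0451+0.3253z,  y = -0.0035+0.1906z
sphere 1 gives Az²+Bz+C=0 with A=1.1421, B=0.0880, C=-0.0646;  B²−4AC=0.3028;  roots -0.2794, 0.2024;  negative root z = -0.2794
x = -0.1360, y = -0.0568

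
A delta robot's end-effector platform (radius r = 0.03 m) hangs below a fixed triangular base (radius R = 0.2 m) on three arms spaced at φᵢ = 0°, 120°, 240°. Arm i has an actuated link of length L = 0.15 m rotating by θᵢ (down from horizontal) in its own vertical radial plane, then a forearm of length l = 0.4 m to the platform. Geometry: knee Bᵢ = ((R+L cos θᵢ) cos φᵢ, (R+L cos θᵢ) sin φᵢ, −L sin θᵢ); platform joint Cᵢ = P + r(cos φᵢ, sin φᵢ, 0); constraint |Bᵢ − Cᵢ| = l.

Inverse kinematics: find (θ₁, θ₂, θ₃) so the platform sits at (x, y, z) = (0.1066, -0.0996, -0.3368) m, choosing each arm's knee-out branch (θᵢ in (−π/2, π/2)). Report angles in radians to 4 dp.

φ1=0.0° → target in arm frame (0.1066, -0.0996)
  A cos θ + B sin θ = C:  0.0634·cos θ + -0.3368·sin θ = 0.0338
  γ=atan2(-0.3368,0.0634)=-1.3847;  ψ=arccos(0.0985)=1.4721;  θ1=γ+ψ≈0.0874
rotate P by −φ2: (-0.1396, -0.0425, -0.3368)
  e−x'=0.3096;  (l²−L²−(e−x')²−y'²−z²)/2L = -0.2452
  θ2 = atan2(B,A) + arccos(C/0.4574) = 1.3090
φ3=240.0° → target in arm frame (0.0330, 0.1421)
  A=0.1370, B=-0.3368, C=(l²−L²−A²−y'²−z²)/(2L)=-0.0497
  γ=atan2(-0.3368,0.1370)=-1.1844;  ψ=arccos(-0.1367)=1.7079;  θ3=γ+ψ≈0.5236

θ₁ = 0.0874, θ₂ = 1.3090, θ₃ = 0.5236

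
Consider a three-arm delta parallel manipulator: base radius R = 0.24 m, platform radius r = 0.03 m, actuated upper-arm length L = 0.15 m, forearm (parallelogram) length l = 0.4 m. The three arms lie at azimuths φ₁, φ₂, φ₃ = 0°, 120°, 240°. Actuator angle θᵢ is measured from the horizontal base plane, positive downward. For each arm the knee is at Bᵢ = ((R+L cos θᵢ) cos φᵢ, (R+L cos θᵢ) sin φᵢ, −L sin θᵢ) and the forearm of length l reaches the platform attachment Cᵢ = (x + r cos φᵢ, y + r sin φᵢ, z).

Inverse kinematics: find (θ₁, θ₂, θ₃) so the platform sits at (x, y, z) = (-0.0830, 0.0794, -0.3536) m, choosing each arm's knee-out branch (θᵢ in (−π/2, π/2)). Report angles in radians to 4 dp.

arm 1 (φ=0.0°): x'=-0.0830, y'=0.0794
  e−x'=0.2930;  (l²−L²−(e−x')²−y'²−z²)/2L = -0.2656
  θ1 = atan2(B,A) + arccos(C/0.4592) = 1.3087
φ2=120.0° → target in arm frame (0.1103, 0.0322)
  e−x'=0.0997;  (l²−L²−(e−x')²−y'²−z²)/2L = 0.0049
  γ=atan2(-0.3536,0.0997)=-1.2959;  ψ=arccos(0.0135)=1.5573;  θ2=γ+ψ≈0.2615
rotate P by −φ3: (-0.0273, -0.1116, -0.3536)
  e−x'=0.2373;  (l²−L²−(e−x')²−y'²−z²)/2L = -0.1876
  γ=atan2(-0.3536,0.2373)=-0.9798;  ψ=arccos(-0.4405)=2.0270;  θ3=γ+ψ≈1.0472

θ₁ = 1.3087, θ₂ = 0.2615, θ₃ = 1.0472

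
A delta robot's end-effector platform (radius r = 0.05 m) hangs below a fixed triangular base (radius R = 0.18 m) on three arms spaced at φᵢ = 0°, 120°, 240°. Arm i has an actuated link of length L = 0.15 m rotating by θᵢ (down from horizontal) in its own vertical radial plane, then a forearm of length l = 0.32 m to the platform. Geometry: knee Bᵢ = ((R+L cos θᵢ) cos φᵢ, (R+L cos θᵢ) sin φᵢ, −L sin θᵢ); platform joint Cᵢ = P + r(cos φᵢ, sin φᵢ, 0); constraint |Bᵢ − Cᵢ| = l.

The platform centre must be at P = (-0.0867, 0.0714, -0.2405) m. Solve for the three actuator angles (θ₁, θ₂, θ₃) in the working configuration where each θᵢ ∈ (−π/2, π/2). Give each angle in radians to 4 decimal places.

φ1=0.0° → target in arm frame (-0.0867, 0.0714)
  A=0.2167, B=-0.2405, C=(l²−L²−A²−y'²−z²)/(2L)=-0.1000
  θ1 = atan2(B,A) + arccos(C/0.3237) = 1.0474
φ2=120.0° → target in arm frame (0.1052, 0.0394)
  e−x'=0.0248;  (l²−L²−(e−x')²−y'²−z²)/2L = 0.0663
  √(A²+B²)=0.2418;  θ2 = -1.4680+1.2930 ≈ -0.1750
arm 3 (φ=240.0°): x'=-0.0185, y'=-0.1108
  A cos θ + B sin θ = C:  0.1485·cos θ + -0.2405·sin θ = -0.0409
  √(A²+B²)=0.2826;  θ3 = -1.0177+1.7159 ≈ 0.6982

θ₁ = 1.0474, θ₂ = -0.1750, θ₃ = 0.6982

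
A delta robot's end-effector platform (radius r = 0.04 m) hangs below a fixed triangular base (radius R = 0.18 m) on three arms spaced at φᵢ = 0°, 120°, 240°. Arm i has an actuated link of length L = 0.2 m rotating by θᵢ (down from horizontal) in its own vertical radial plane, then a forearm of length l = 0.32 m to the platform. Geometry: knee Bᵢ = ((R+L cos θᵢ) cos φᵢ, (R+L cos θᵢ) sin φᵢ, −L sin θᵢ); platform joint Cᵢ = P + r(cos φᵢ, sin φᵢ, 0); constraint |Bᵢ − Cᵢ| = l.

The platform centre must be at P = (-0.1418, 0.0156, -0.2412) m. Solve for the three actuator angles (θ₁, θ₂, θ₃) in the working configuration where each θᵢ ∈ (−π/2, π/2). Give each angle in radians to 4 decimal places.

θ₁ = 1.3962, θ₂ = 0.3490, θ₃ = 0.5240

φ1=0.0° → target in arm frame (-0.1418, 0.0156)
  A=0.2818, B=-0.2412, C=(l²−L²−A²−y'²−z²)/(2L)=-0.1886
  √(A²+B²)=0.3709;  θ1 = -0.7079+2.1041 ≈ 1.3962
arm 2 (φ=120.0°): x'=0.0844, y'=0.1150
  A=0.0556, B=-0.2412, C=(l²−L²−A²−y'²−z²)/(2L)=-0.0302
  √(A²+B²)=0.2475;  θ2 = -1.3443+1.6932 ≈ 0.3490
rotate P by −φ3: (0.0574, -0.1306, -0.2412)
  A cos θ + B sin θ = C:  0.0826·cos θ + -0.2412·sin θ = -0.0491
  γ=atan2(-0.2412,0.0826)=-1.2408;  ψ=arccos(-0.1928)=1.7648;  θ3=γ+ψ≈0.5240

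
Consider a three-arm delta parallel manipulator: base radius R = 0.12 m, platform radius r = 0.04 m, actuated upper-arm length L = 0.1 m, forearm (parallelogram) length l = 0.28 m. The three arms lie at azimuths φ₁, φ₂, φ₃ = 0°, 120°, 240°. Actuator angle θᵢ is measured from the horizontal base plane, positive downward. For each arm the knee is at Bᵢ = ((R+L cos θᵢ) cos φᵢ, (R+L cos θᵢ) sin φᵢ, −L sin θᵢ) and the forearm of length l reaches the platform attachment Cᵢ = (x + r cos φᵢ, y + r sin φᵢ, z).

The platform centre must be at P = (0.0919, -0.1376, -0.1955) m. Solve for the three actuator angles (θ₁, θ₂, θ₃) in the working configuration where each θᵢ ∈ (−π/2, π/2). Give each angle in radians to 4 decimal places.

arm 1 (φ=0.0°): x'=0.0919, y'=-0.1376
  e−x'=-0.0119;  (l²−L²−(e−x')²−y'²−z²)/2L = 0.0555
  √(A²+B²)=0.1959;  θ1 = -1.6316+1.2834 ≈ -0.3482
φ2=120.0° → target in arm frame (-0.1651, -0.0108)
  A=0.2451, B=-0.1955, C=(l²−L²−A²−y'²−z²)/(2L)=-0.1501
  γ=atan2(-0.1955,0.2451)=-0.6733;  ψ=arccos(-0.4787)=2.0700;  θ2=γ+ψ≈1.3967
rotate P by −φ3: (0.0732, 0.1484, -0.1955)
  A=0.0068, B=-0.1955, C=(l²−L²−A²−y'²−z²)/(2L)=0.0406
  √(A²+B²)=0.1956;  θ3 = -1.5361+1.3619 ≈ -0.1742

θ₁ = -0.3482, θ₂ = 1.3967, θ₃ = -0.1742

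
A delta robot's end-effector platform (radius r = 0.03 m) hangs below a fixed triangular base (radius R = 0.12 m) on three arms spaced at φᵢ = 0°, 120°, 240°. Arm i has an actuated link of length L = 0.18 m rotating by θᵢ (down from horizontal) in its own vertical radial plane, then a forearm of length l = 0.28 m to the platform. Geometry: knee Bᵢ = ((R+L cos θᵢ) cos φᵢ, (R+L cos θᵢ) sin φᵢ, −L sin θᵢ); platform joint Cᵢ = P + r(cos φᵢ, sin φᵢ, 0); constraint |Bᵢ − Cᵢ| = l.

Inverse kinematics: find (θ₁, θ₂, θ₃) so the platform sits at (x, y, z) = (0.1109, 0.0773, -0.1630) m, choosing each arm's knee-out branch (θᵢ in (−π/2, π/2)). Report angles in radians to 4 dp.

θ₁ = -0.3494, θ₂ = 0.5238, θ₃ = 1.2216

rotate P by −φ1: (0.1109, 0.0773, -0.1630)
  A=-0.0209, B=-0.1630, C=(l²−L²−A²−y'²−z²)/(2L)=0.0362
  θ1 = atan2(B,A) + arccos(C/0.1643) = -0.3494
arm 2 (φ=120.0°): x'=0.0115, y'=-0.1347
  A=0.0785, B=-0.1630, C=(l²−L²−A²−y'²−z²)/(2L)=-0.0135
  θ2 = atan2(B,A) + arccos(C/0.1809) = 0.5238
arm 3 (φ=240.0°): x'=-0.1224, y'=0.0574
  e−x'=0.2124;  (l²−L²−(e−x')²−y'²−z²)/2L = -0.0805
  θ3 = atan2(B,A) + arccos(C/0.2677) = 1.2216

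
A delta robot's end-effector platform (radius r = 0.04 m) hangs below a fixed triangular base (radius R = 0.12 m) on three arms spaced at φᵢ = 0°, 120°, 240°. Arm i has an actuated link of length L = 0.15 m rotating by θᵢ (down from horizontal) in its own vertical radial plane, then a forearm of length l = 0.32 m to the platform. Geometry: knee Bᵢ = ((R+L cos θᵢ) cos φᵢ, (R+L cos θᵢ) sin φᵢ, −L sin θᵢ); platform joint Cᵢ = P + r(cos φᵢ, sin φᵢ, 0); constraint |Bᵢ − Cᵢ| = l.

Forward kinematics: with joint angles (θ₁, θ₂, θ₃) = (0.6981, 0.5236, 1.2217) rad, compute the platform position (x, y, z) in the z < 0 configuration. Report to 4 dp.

arm 1 at φ=0.0°: e+L cos θ1 = 0.1949;  centre 1 = (0.1949, 0.0000, -0.0964)
φ2=120.0°: virtual centre (-0.1050, 0.1818, -0.0750), radius l
arm 3 at φ=240.0°: e+L cos θ3 = 0.1313;  centre 3 = (-0.0657, -0.1137, -0.1410)
|centre ₂|²−|centre ₁|² = 0.0024;  |centre ₃|²−|centre ₁|² = -0.0102
linear system: -0.5997x+0.3636y = 0.0024−0.0428z; -0.5211x+-0.2274y = -0.0102−-0.0891z
Cramer: x(z) = 0.0097-0.0695z;  y(z) = 0.0226-0.2324z
sphere 1 gives Az²+Bz+C=0 with A=1.0589, B=0.2081, C=-0.0583;  B²−4AC=0.2902;  roots -0.3526, 0.1561;  negative root z = -0.3526
x = 0.0342, y = 0.1045

(0.0342, 0.1045, -0.3526)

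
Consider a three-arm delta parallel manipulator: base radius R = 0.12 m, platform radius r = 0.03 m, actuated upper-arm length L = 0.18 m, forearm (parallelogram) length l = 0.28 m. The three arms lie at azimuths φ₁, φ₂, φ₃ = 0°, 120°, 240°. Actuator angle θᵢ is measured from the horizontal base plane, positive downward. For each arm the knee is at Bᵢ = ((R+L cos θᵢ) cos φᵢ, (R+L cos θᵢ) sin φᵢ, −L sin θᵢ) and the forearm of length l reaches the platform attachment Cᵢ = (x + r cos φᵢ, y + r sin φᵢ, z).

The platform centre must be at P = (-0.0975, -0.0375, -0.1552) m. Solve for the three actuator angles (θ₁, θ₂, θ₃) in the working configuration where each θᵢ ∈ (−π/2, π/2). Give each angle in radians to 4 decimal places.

rotate P by −φ1: (-0.0975, -0.0375, -0.1552)
  e−x'=0.1875;  (l²−L²−(e−x')²−y'²−z²)/2L = -0.0407
  γ=atan2(-0.1552,0.1875)=-0.6914;  ψ=arccos(-0.1672)=1.7388;  θ1=γ+ψ≈1.0473
arm 2 (φ=120.0°): x'=0.0163, y'=0.1032
  A=0.0737, B=-0.1552, C=(l²−L²−A²−y'²−z²)/(2L)=0.0162
  θ2 = atan2(B,A) + arccos(C/0.1718) = 0.3491
rotate P by −φ3: (0.0812, -0.0657, -0.1552)
  A cos θ + B sin θ = C:  0.0088·cos θ + -0.1552·sin θ = 0.0487
  θ3 = atan2(B,A) + arccos(C/0.1554) = -0.2620

θ₁ = 1.0473, θ₂ = 0.3491, θ₃ = -0.2620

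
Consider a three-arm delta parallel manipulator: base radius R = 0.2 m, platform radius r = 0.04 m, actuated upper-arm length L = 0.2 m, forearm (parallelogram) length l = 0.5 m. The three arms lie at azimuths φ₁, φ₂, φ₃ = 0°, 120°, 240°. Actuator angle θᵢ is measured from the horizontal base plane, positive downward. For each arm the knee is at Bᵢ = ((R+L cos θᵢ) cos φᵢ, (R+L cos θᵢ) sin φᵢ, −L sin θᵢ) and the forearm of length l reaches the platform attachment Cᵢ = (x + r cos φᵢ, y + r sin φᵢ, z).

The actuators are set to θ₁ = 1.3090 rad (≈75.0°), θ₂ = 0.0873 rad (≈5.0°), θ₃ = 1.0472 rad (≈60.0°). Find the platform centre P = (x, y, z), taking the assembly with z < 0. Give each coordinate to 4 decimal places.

(-0.1557, 0.1584, -0.4929)

φ1=0.0°: virtual centre (0.2118, 0.0000, -0.1932), radius l
arm 2 at φ=120.0°: ρ2 = 0.3592;  S2 = (-0.1796, 0.3111, -0.0174)
arm 3 at φ=240.0°: ρ3 = 0.2600;  S3 = (-0.1300, -0.2252, -0.1732)
|S₂|²−|S₁|² = 0.0472;  |S₃|²−|S₁|² = 0.0154
linear system: -0.7828x+0.6222y = 0.0472−0.3515z; -0.6835x+-0.4503y = 0.0154−0.0400z
det = 0.7778;  x = -0.0397+0.2355z,  y = 0.0259+-0.2687z
into |P−S₁|² = l²: 1.1276z² + 0.2540z + -0.1488 = 0;  Δ = 0.7356;  z = -0.4929 or 0.2677 → z<0 root = -0.4929
x = -0.1557, y = 0.1584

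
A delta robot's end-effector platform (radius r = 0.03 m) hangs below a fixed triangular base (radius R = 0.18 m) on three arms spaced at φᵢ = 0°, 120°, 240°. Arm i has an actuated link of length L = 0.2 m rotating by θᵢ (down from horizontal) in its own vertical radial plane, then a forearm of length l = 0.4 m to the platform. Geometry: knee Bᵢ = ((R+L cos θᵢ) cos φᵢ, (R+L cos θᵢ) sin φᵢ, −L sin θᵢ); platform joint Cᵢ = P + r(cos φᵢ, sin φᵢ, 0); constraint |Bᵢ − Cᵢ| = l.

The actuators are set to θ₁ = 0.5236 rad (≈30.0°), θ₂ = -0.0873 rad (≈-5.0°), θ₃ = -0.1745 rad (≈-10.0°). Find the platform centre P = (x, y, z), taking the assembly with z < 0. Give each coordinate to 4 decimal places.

φ1=0.0°: virtual centre (0.3232, 0.0000, -0.1000), radius l
S2 = (0.3492·cos120.0°, 0.3492·sin120.0°, 0.0174) = (-0.1746, 0.3024, 0.0174)
arm 3 at φ=240.0°: ρ3 = 0.3470;  S3 = (-0.1735, -0.3005, 0.0347)
eliminate P² terms by subtracting sphere 1 from 2 and 3
linear system: -0.9956x+0.6049y = 0.0078−0.2349z; -0.9934x+-0.6010y = 0.0071−0.2694z
det = 1.1992;  x = -0.0075+0.2536z,  y = 0.0006+0.0291z
into |P−S₁|² = l²: 1.0652z² + 0.0323z + -0.0406 = 0;  Δ = 0.1741;  z = -0.2110 or 0.1807 → z<0 root = -0.2110
x = -0.0610, y = -0.0056

(-0.0610, -0.0056, -0.2110)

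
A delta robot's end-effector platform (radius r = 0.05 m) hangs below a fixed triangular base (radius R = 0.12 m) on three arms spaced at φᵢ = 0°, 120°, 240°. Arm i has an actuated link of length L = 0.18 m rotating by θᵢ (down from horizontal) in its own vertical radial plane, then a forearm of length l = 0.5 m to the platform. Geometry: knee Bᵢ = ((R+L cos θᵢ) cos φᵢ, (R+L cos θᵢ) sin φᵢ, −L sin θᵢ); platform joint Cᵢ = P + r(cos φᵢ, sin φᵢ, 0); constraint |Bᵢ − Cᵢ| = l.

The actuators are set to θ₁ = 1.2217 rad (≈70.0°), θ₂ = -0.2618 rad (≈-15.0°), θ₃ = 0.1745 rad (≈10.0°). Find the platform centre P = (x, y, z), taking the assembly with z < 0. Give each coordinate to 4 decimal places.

(-0.3076, 0.0733, -0.3967)

arm 1 at φ=0.0°: e+L cos θ1 = 0.1316;  S1 = (0.1316, 0.0000, -0.1691)
φ2=120.0°: virtual centre (-0.1219, 0.2112, 0.0466), radius l
arm 3 at φ=240.0°: e+L cos θ3 = 0.2473;  S3 = (-0.1236, -0.2141, -0.0313)
subtract pairs → two planes through P
linear system: -0.5070x+0.4224y = 0.0157−0.4315z; -0.5104x+-0.4283y = 0.0162−0.2758z
det = 0.4327;  x = -0.0314+0.6962z,  y = -0.0004+-0.1858z
sphere 1 gives Az²+Bz+C=0 with A=1.5192, B=0.1116, C=-0.1948;  B²−4AC=1.1965;  roots -0.3967, 0.3233;  negative root z = -0.3967
x = -0.3076, y = 0.0733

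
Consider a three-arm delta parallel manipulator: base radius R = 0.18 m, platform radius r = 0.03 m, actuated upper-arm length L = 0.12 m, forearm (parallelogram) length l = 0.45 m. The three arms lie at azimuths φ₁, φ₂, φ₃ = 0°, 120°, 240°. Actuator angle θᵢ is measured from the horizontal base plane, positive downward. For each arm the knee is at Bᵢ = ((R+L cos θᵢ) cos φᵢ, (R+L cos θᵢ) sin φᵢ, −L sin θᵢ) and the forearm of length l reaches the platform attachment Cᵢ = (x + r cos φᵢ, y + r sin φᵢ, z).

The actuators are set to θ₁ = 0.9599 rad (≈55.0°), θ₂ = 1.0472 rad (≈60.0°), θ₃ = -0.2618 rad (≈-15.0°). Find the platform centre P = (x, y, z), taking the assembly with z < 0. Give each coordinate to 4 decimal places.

(-0.0724, -0.1488, -0.4074)

S1 = (0.2188·cos0.0°, 0.2188·sin0.0°, -0.0983) = (0.2188, 0.0000, -0.0983)
arm 2 at φ=120.0°: ρ2 = 0.2100;  S2 = (-0.1050, 0.1819, -0.1039)
φ3=240.0°: virtual centre (-0.1330, -0.2303, 0.0311), radius l
subtract pairs → two planes through P
linear system: -0.6477x+0.3637y = -0.0026−-0.0113z; -0.7036x+-0.4606y = 0.0141−0.2587z
Cramer: x(z) = -0.0071+0.1604z;  y(z) = -0.0199+0.3166z
into |P−S₁|² = l²: 1.1260z² + 0.1115z + -0.1414 = 0;  Δ = 0.6494;  z = -0.4074 or 0.3083 → z<0 root = -0.4074
x = -0.0724, y = -0.1488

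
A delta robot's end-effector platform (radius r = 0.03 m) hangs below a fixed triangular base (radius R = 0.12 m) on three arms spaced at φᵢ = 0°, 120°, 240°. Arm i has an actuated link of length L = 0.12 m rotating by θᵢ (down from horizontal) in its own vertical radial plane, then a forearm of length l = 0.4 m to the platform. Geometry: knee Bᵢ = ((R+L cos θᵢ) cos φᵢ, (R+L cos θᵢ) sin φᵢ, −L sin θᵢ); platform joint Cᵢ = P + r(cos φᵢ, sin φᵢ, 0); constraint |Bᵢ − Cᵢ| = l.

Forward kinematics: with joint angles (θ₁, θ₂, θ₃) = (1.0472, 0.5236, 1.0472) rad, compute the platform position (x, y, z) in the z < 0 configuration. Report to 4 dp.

(-0.0437, 0.0758, -0.4456)

φ1=0.0°: virtual centre (0.1500, 0.0000, -0.1039), radius l
φ2=120.0°: virtual centre (-0.0970, 0.1679, -0.0600), radius l
S3 = (0.1500·cos240.0°, 0.1500·sin240.0°, -0.1039) = (-0.0750, -0.1299, -0.1039)
eliminate P² terms by subtracting sphere 1 from 2 and 3
plane₁₂: -0.4939x+0.3359y+0.0878z = 0.0079
det = 0.2795;  x = -0.0073+0.0817z,  y = 0.0127+-0.1414z
sphere 1 gives Az²+Bz+C=0 with A=1.0267, B=0.1785, C=-0.1243;  B²−4AC=0.5423;  roots -0.4456, 0.2717;  negative root z = -0.4456
x = -0.0437, y = 0.0758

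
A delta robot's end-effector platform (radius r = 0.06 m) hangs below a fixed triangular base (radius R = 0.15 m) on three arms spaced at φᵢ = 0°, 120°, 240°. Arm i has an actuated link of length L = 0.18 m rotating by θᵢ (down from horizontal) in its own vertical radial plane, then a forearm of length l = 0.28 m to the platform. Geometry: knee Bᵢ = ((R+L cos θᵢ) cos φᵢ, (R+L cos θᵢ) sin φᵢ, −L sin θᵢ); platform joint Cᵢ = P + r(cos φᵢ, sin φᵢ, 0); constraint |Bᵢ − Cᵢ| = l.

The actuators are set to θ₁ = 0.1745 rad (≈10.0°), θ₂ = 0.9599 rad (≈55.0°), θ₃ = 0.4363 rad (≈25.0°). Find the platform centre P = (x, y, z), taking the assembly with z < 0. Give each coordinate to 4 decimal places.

(0.0589, -0.0571, -0.2093)

O1 = (0.2673·cos0.0°, 0.2673·sin0.0°, -0.0313) = (0.2673, 0.0000, -0.0313)
φ2=120.0°: virtual centre (-0.0966, 0.1674, -0.1474), radius l
O3 = (0.2531·cos240.0°, 0.2531·sin240.0°, -0.0761) = (-0.1266, -0.2192, -0.0761)
eliminate P² terms by subtracting sphere 1 from 2 and 3
linear system: -0.7278x+0.3347y = -0.0133−-0.2324z; -0.7877x+-0.4384y = -0.0025−-0.0896z
det = 0.5827;  x = 0.0115+-0.2263z,  y = -0.0148+0.2022z
sphere 1 gives Az²+Bz+C=0 with A=1.0921, B=0.1723, C=-0.0118;  B²−4AC=0.0811;  roots -0.2093, 0.0515;  negative root z = -0.2093
x = 0.0589, y = -0.0571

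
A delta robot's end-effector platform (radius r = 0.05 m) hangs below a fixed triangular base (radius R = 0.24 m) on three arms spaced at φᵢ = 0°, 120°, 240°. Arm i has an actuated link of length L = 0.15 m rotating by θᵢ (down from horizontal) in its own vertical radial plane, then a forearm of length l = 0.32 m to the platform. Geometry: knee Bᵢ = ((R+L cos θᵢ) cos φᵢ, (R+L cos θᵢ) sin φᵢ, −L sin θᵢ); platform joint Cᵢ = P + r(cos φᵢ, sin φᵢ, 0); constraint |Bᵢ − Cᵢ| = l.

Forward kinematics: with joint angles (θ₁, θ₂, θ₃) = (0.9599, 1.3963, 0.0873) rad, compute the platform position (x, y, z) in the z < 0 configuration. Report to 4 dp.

O1 = (0.2760·cos0.0°, 0.2760·sin0.0°, -0.1229) = (0.2760, 0.0000, -0.1229)
arm 2 at φ=120.0°: ρ2 = 0.2160;  O2 = (-0.1080, 0.1871, -0.1477)
φ3=240.0°: virtual centre (-0.1697, -0.2940, -0.0131), radius l
|O₂|²−|O₁|² = -0.0228;  |O₃|²−|O₁|² = 0.0241
linear system: -0.7681x+0.3742y = -0.0228−-0.0497z; -0.8915x+-0.5879y = 0.0241−0.2196z
Cramer: x(z) = 0.0056+0.0674z;  y(z) = -0.0495+0.2712z
sphere 1 gives Az²+Bz+C=0 with A=1.0781, B=0.1824, C=-0.0117;  B²−4AC=0.0838;  roots -0.2189, 0.0496;  negative root z = -0.2189
x = -0.0092, y = -0.1088

(-0.0092, -0.1088, -0.2189)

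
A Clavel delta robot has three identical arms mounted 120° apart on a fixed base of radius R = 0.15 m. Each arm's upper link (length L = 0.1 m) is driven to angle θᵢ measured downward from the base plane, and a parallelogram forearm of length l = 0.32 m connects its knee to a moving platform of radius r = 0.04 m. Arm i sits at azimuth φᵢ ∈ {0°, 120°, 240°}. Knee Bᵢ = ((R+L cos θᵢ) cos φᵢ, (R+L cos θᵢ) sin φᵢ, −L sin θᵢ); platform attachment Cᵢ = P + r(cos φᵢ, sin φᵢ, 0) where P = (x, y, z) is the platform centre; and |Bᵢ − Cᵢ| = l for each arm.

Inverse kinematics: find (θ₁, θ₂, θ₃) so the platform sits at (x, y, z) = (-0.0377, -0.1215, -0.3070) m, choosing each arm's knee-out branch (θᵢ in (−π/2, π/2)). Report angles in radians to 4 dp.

θ₁ = 1.0476, θ₂ = 1.3088, θ₃ = 0.0004

φ1=0.0° → target in arm frame (-0.0377, -0.1215)
  A cos θ + B sin θ = C:  0.1477·cos θ + -0.3070·sin θ = -0.1921
  γ=atan2(-0.3070,0.1477)=-1.1224;  ψ=arccos(-0.5640)=2.1700;  θ1=γ+ψ≈1.0476
rotate P by −φ2: (-0.0864, 0.0934, -0.3070)
  e−x'=0.1964;  (l²−L²−(e−x')²−y'²−z²)/2L = -0.2457
  θ2 = atan2(B,A) + arccos(C/0.3644) = 1.3088
arm 3 (φ=240.0°): x'=0.1241, y'=0.0281
  e−x'=-0.0141;  (l²−L²−(e−x')²−y'²−z²)/2L = -0.0142
  γ=atan2(-0.3070,-0.0141)=-1.6166;  ψ=arccos(-0.0462)=1.6170;  θ3=γ+ψ≈0.0004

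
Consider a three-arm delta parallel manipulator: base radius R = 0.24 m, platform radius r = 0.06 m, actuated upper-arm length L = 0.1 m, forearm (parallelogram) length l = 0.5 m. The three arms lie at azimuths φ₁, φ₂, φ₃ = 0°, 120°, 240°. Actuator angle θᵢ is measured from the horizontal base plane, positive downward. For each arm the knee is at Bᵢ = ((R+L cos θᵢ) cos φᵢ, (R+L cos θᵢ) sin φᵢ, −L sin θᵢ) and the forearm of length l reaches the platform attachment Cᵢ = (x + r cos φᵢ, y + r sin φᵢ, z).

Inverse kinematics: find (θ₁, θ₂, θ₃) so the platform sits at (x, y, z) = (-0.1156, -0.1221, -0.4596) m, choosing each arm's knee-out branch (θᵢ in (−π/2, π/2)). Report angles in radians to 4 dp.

φ1=0.0° → target in arm frame (-0.1156, -0.1221)
  e−x'=0.2956;  (l²−L²−(e−x')²−y'²−z²)/2L = -0.3676
  √(A²+B²)=0.5465;  θ1 = -0.9992+2.3086 ≈ 1.3094
arm 2 (φ=120.0°): x'=-0.0479, y'=0.1612
  A cos θ + B sin θ = C:  0.2279·cos θ + -0.4596·sin θ = -0.2458
  γ=atan2(-0.4596,0.2279)=-1.1104;  ψ=arccos(-0.4792)=2.0705;  θ2=γ+ψ≈0.9601
arm 3 (φ=240.0°): x'=0.1635, y'=-0.0391
  A cos θ + B sin θ = C:  0.0165·cos θ + -0.4596·sin θ = 0.1349
  γ=atan2(-0.4596,0.0165)=-1.5350;  ψ=arccos(0.2932)=1.2732;  θ3=γ+ψ≈-0.2618

θ₁ = 1.3094, θ₂ = 0.9601, θ₃ = -0.2618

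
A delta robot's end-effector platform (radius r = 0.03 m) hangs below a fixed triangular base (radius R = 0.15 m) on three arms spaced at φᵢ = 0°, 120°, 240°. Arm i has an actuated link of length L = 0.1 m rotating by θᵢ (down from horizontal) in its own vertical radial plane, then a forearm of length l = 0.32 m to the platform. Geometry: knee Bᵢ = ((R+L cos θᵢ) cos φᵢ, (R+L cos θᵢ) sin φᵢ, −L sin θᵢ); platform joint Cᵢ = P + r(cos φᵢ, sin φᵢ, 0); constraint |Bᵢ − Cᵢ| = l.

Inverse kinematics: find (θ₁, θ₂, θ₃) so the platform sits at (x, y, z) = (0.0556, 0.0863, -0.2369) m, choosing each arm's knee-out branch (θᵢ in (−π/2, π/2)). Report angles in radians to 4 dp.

θ₁ = -0.2613, θ₂ = -0.1742, θ₃ = 0.9597

arm 1 (φ=0.0°): x'=0.0556, y'=0.0863
  A cos θ + B sin θ = C:  0.0644·cos θ + -0.2369·sin θ = 0.1234
  √(A²+B²)=0.2455;  θ1 = -1.3054+1.0441 ≈ -0.2613
φ2=120.0° → target in arm frame (0.0469, -0.0913)
  A=0.0731, B=-0.2369, C=(l²−L²−A²−y'²−z²)/(2L)=0.1130
  √(A²+B²)=0.2479;  θ2 = -1.2716+1.0974 ≈ -0.1742
rotate P by −φ3: (-0.1025, 0.0050, -0.2369)
  A=0.2225, B=-0.2369, C=(l²−L²−A²−y'²−z²)/(2L)=-0.0663
  √(A²+B²)=0.3250;  θ3 = -0.8166+1.7764 ≈ 0.9597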